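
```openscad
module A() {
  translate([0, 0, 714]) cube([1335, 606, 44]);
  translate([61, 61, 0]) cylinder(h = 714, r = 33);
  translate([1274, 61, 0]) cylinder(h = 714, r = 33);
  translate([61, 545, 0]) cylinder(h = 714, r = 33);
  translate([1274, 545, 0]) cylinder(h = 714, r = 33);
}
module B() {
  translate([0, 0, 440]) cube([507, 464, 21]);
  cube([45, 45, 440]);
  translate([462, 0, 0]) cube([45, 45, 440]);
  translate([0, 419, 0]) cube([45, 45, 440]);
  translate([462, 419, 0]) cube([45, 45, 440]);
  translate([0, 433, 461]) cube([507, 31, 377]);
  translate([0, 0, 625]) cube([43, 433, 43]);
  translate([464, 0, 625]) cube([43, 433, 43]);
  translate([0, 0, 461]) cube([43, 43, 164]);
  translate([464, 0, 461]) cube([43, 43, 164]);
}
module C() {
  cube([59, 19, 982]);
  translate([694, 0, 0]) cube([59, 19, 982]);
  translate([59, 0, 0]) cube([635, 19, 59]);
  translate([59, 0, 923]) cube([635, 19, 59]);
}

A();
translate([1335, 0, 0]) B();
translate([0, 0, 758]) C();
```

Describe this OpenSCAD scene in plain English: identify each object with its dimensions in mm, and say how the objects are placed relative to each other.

A is a table: top 1335 mm (x) × 606 mm (y), 44 mm thick, upper face at z = 758 mm, on four round legs of 66 mm diameter, each leg's bounding box inset 28 mm from the nearest pair of top edges, running from z = 0 to the bottom of the top.

B is a chair: 507×464 mm seat, 21 mm thick, top at z = 461 mm, on four 45 mm square corner legs flush with the seat edges. A 31 mm thick backrest slab spans the full seat width, extending 377 mm above the seat top, its back face flush with the seat's +y edge. Two armrests of 43×43 mm section run along each side from the seat's front edge to the front of the backrest, top faces 207 mm above the seat top and outer faces flush with the seat's x-edges; a 43×43 mm post under the front of each armrest stands on the seat at the front corner.

C is a rectangular picture frame lying in the x–z plane (depth along y). The opening is 635 mm wide (x) by 864 mm tall (z), surrounded by a border 59 mm wide on all four sides. The frame is 19 mm deep and is made of two full-height vertical stiles with two horizontal rails fitted between them.

The chair is against the table's +x side, with their −y faces flush. The picture frame is on top of the table.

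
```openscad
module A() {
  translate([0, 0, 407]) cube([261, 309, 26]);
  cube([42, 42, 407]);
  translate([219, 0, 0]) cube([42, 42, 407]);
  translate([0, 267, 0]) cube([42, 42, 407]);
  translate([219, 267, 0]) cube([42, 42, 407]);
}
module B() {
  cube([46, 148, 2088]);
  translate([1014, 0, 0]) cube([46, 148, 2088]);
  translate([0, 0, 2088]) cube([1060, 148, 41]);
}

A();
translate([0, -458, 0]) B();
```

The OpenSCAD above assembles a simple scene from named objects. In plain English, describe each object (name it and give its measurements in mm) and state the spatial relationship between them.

A is a four-legged stool. The seat is a 261×309×26 mm slab whose top surface is at z = 433 mm; four square legs, each 42×42 mm in cross-section, run from the floor (z = 0) to the underside of the seat, each flush with a corner of the seat.

B is a door frame. The clear opening is 968 mm wide and 2088 mm high. Two 46 mm wide jambs, 148 mm deep, stand either side of the opening from the floor to the top of the opening. A 41 mm thick head sits across the top of both jambs, spanning the full outside width of the frame.

The door frame is on the floor beside the stool on its −y side.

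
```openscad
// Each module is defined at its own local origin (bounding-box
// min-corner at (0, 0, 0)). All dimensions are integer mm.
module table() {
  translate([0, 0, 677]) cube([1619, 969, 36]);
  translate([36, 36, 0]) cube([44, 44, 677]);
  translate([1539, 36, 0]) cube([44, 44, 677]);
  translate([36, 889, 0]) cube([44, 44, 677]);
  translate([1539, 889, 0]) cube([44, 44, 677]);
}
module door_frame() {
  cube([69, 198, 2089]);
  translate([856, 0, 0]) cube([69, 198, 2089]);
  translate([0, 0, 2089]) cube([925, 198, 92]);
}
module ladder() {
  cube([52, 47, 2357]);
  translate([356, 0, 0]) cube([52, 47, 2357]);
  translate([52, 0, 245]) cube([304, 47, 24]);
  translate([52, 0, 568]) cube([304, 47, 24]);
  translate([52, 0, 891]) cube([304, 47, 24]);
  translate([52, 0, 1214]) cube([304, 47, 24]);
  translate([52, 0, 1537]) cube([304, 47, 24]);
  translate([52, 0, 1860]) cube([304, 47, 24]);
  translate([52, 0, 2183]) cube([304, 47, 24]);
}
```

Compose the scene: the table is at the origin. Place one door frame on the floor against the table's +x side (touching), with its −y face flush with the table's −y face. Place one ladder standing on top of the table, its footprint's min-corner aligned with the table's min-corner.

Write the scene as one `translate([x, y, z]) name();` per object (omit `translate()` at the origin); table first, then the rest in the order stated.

table();
translate([1619, 0, 0]) door_frame();
translate([0, 0, 713]) ladder();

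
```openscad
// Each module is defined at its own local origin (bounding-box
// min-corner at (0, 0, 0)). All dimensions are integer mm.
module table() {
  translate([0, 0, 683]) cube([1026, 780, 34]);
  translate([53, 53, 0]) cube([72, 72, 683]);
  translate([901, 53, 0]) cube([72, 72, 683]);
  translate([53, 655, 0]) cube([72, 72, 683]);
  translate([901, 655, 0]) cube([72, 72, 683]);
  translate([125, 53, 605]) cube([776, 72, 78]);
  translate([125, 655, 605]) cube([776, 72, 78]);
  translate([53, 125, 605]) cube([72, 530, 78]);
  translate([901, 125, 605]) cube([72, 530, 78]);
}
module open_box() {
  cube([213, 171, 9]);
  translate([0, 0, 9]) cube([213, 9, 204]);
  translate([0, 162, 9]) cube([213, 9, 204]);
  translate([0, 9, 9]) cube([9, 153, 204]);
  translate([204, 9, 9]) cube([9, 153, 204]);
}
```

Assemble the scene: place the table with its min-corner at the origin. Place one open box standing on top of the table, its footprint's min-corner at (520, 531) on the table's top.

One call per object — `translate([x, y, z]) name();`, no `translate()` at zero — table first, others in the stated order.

table();
translate([520, 531, 717]) open_box();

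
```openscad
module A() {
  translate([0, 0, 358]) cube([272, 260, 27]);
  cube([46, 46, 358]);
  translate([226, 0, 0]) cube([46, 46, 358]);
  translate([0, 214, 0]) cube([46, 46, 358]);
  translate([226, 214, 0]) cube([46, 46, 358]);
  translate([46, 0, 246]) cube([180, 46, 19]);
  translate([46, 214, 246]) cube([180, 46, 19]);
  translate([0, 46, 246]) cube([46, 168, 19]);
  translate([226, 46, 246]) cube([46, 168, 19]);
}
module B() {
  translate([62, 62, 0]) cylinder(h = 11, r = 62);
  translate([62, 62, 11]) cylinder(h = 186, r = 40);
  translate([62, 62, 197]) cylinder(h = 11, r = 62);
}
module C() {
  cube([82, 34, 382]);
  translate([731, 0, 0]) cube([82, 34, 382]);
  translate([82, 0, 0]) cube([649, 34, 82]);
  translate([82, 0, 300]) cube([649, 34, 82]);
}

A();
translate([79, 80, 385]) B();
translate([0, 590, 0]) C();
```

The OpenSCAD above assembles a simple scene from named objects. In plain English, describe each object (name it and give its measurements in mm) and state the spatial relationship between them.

A is a four-legged stool. The seat is a 272×260×27 mm slab whose top surface is at z = 385 mm; four square legs, each 46×46 mm in cross-section, run from the floor (z = 0) to the underside of the seat, each flush with a corner of the seat. Four stretchers, 46 mm wide and 19 mm tall, connect adjacent legs with their undersides at z = 246 mm, each running between the inner faces of the legs it joins and aligned with the legs' outer faces on the other axis.

B is a spool: two coaxial disc flanges of radius 62 mm and thickness 11 mm, joined by a core cylinder of radius 40 mm and height 186 mm. The lower flange rests on z = 0 and the three cylinders share a vertical axis.

C is a rectangular picture frame lying in the x–z plane (depth along y). The opening is 649 mm wide (x) by 218 mm tall (z), surrounded by a border 82 mm wide on all four sides. The frame is 34 mm deep and is made of two full-height vertical stiles with two horizontal rails fitted between them.

The spool is on top of the stool. The picture frame is on the floor beside the stool on its +y side.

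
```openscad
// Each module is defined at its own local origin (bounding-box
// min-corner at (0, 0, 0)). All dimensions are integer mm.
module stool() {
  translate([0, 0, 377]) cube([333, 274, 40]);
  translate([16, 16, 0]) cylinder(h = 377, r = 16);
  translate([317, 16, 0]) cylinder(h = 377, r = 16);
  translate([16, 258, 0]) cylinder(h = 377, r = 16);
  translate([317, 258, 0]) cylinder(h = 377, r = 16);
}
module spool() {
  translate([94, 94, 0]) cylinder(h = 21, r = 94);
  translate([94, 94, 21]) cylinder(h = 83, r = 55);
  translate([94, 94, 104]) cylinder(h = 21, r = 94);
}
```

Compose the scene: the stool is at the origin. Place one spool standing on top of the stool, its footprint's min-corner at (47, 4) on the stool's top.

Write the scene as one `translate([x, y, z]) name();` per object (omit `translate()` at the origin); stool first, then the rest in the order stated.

stool();
translate([47, 4, 417]) spool();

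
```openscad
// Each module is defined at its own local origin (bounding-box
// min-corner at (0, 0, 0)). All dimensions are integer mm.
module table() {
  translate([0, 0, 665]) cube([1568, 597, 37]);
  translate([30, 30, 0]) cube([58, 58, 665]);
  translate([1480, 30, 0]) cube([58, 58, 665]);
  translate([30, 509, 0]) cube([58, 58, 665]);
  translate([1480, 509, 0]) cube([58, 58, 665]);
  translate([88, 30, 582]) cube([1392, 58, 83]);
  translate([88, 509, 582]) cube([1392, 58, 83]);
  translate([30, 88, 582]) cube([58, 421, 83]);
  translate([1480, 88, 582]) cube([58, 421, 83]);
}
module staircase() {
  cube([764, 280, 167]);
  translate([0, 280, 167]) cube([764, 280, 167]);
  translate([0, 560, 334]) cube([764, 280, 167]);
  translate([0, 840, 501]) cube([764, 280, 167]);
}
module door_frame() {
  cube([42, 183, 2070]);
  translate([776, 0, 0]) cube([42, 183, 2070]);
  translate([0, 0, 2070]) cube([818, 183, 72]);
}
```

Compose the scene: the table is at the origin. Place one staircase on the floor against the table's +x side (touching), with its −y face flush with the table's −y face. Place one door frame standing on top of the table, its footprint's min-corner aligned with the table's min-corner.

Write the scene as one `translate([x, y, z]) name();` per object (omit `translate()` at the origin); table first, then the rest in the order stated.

table();
translate([1568, 0, 0]) staircase();
translate([0, 0, 702]) door_frame();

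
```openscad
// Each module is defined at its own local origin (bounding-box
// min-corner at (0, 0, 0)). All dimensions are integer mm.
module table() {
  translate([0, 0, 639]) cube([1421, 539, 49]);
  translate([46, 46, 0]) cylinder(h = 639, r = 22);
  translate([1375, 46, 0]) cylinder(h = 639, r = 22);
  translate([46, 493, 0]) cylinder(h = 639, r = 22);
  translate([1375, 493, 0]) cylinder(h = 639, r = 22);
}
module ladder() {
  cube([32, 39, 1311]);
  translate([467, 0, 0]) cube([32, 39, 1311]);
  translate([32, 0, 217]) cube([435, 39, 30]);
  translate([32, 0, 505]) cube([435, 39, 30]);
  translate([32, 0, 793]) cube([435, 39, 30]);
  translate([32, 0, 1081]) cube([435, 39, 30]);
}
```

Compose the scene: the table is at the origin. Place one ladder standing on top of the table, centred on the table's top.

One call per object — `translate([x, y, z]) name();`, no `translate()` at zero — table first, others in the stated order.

table();
translate([461, 250, 688]) ladder();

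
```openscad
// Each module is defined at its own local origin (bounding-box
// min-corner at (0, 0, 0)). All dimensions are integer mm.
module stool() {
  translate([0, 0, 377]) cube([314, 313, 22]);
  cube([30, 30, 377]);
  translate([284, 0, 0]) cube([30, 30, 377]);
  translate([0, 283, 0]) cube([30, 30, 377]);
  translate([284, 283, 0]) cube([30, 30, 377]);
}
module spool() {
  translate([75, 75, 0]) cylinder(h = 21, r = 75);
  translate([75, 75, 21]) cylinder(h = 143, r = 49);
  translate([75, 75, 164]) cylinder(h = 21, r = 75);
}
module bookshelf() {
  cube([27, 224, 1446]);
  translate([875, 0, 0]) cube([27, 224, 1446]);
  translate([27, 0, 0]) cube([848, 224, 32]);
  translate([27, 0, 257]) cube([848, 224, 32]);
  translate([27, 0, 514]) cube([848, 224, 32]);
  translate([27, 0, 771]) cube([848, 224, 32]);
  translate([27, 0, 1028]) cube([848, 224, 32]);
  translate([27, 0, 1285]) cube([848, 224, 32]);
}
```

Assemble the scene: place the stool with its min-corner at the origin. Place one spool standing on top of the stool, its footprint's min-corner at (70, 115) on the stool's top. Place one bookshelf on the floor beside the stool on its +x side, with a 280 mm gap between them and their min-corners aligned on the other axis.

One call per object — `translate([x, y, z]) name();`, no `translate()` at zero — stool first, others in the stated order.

stool();
translate([70, 115, 399]) spool();
translate([594, 0, 0]) bookshelf();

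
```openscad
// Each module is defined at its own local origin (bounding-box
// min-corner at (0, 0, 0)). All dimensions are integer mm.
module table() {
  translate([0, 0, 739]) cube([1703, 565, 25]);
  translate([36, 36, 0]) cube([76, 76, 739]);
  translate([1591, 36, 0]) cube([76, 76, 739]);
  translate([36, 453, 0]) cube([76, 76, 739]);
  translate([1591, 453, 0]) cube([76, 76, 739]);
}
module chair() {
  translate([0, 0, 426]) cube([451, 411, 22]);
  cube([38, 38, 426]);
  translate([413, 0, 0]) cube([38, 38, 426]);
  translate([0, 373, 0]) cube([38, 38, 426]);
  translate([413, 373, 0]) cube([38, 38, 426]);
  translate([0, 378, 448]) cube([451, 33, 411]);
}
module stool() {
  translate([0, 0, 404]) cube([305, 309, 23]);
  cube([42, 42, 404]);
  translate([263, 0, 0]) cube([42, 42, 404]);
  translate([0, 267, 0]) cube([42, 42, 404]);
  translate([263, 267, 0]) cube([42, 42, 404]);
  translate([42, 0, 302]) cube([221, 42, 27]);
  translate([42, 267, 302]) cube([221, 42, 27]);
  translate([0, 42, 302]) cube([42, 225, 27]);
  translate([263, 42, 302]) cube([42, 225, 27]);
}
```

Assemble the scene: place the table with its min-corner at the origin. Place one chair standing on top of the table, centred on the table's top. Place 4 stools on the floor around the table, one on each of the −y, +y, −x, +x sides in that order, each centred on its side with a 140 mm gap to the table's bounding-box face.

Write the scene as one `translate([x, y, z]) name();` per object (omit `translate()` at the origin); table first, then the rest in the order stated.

table();
translate([626, 77, 764]) chair();
translate([699, -449, 0]) stool();
translate([699, 705, 0]) stool();
translate([-445, 128, 0]) stool();
translate([1843, 128, 0]) stool();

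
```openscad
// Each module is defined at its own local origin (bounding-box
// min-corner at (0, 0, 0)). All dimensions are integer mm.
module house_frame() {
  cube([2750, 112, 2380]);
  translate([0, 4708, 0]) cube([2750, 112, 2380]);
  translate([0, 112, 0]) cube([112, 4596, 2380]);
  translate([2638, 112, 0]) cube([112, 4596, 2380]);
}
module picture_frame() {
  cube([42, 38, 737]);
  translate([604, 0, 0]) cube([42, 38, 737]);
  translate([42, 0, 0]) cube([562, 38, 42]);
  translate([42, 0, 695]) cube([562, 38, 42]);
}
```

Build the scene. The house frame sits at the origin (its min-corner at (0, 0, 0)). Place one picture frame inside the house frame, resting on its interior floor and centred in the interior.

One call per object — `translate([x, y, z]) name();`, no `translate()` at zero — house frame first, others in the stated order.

house_frame();
translate([1052, 2391, 0]) picture_frame();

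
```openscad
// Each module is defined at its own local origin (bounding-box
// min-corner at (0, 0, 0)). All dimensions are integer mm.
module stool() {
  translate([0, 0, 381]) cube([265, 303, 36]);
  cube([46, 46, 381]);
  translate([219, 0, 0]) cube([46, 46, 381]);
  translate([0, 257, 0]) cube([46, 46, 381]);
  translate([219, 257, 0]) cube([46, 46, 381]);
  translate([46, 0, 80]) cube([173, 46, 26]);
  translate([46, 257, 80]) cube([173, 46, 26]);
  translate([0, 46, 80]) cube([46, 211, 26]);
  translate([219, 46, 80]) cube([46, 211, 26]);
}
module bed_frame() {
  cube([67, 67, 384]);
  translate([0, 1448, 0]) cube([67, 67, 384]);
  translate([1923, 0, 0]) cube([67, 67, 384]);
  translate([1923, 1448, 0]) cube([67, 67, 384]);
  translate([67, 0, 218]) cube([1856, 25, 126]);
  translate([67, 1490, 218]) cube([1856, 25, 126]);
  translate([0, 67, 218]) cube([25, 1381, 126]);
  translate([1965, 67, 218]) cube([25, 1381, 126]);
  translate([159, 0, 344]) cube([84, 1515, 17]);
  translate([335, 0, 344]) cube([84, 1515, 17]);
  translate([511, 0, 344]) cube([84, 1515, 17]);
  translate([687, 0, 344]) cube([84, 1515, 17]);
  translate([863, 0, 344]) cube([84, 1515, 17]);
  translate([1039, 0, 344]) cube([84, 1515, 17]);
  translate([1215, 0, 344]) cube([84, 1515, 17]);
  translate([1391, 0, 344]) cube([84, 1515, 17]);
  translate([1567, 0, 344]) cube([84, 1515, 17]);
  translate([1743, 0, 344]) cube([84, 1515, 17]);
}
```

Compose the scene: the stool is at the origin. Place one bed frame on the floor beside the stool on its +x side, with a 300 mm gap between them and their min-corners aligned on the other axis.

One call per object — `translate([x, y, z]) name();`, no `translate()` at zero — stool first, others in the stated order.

stool();
translate([565, 0, 0]) bed_frame();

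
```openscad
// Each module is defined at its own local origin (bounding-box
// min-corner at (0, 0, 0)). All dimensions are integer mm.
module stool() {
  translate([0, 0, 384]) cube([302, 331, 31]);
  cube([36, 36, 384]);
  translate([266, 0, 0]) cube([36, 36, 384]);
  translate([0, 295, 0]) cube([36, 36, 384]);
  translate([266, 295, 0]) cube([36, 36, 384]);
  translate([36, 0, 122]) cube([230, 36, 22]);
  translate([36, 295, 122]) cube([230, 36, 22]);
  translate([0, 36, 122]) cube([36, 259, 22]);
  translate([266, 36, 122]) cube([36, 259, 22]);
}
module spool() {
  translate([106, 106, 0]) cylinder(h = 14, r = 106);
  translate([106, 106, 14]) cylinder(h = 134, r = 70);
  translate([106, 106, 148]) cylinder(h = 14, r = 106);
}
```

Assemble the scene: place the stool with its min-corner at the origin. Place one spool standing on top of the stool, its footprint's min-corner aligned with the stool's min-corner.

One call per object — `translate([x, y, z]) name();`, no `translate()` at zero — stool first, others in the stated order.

stool();
translate([0, 0, 415]) spool();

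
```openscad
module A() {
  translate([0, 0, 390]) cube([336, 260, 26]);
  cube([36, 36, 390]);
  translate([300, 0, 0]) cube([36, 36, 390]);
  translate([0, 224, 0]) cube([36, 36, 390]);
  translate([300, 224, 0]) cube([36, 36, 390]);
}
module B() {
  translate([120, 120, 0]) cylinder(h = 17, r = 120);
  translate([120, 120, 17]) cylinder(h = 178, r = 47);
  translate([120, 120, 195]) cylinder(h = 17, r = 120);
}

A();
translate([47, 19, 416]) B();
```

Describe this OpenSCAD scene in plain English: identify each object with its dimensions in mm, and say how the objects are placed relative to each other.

A is a four-legged stool. The seat is 336×260 mm, 26 mm thick, top at z = 416 mm. It stands on four square legs, each 36×36 mm in cross-section, from z = 0 to the seat underside, each flush with a corner of the seat.

B is a spool: two coaxial disc flanges of radius 120 mm and thickness 17 mm, joined by a core cylinder of radius 47 mm and height 178 mm. The lower flange rests on z = 0 and the three cylinders share a vertical axis.

The spool is on top of the stool.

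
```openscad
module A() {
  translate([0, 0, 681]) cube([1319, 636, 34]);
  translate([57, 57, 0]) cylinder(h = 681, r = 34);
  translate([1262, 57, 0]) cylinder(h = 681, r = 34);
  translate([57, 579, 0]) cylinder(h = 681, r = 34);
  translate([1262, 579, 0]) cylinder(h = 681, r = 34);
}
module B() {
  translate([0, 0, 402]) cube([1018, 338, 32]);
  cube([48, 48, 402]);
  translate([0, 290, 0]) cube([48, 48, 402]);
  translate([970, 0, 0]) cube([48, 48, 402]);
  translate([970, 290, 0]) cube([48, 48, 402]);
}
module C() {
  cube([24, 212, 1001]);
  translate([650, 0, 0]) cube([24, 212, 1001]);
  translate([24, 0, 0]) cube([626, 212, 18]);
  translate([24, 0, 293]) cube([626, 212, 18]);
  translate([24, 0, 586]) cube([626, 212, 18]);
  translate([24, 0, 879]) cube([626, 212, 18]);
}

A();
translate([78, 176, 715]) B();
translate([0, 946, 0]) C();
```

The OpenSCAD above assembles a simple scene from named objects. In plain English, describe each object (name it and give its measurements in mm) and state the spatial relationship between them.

A is a table: top 1319 mm (x) × 636 mm (y), 34 mm thick, upper face at z = 715 mm, on four round legs of 68 mm diameter, each leg's bounding box inset 23 mm from the nearest pair of top edges, running from z = 0 to the bottom of the top.

B is a bench: a 1018×338 mm seat slab, 32 mm thick, top at z = 434 mm, on four 48×48 mm square legs flush with the seat corners and standing on z = 0.

C is an open bookshelf. Two side panels, each 24 mm thick, 212 mm deep and 1001 mm tall, stand 674 mm apart (outside-to-outside). Between them sit 4 shelves, each 18 mm thick and 212 mm deep, spanning the full gap between the sides. The bottom shelf rests on the floor (its underside at z = 0) and the clear gap between one shelf's top and the next shelf's underside is 275 mm.

The bench is on top of the table. The bookshelf is on the floor beside the table on its +y side.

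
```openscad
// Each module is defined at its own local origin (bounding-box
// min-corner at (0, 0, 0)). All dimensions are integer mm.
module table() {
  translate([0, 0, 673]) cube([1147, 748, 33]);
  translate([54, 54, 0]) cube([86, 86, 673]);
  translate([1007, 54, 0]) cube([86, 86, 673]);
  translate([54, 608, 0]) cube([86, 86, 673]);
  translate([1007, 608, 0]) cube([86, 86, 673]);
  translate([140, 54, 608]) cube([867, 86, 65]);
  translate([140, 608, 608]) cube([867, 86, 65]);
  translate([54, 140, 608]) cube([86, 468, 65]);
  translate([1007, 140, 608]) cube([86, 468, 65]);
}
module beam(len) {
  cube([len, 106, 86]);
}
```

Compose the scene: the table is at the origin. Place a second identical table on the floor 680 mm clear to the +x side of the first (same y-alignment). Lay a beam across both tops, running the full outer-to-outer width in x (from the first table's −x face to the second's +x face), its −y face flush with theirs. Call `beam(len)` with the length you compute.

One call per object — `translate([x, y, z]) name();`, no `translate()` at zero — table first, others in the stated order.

table();
translate([1827, 0, 0]) table();
translate([0, 0, 706]) beam(2974);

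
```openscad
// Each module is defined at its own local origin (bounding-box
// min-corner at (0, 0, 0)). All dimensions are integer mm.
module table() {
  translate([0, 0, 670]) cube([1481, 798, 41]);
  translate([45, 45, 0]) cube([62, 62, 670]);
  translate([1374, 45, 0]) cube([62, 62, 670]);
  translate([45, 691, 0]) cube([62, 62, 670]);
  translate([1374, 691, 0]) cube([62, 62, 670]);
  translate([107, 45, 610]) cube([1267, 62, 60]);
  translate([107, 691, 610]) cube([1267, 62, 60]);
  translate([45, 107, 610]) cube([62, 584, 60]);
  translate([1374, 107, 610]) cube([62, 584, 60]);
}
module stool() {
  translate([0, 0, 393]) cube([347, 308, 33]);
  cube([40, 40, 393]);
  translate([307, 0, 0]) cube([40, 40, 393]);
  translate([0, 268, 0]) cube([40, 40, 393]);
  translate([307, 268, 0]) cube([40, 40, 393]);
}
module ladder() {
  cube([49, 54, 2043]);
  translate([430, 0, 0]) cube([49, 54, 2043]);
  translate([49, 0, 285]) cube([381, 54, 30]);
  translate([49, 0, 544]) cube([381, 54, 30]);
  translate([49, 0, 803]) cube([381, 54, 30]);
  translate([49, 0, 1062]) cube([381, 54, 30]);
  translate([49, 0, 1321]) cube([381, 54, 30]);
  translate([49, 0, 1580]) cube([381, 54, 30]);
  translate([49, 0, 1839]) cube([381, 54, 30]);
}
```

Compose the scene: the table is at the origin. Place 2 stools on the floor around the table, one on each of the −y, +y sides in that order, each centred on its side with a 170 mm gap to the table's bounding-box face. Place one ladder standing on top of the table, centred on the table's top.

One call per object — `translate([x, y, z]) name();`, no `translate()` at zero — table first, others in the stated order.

table();
translate([567, -478, 0]) stool();
translate([567, 968, 0]) stool();
translate([501, 372, 711]) ladder();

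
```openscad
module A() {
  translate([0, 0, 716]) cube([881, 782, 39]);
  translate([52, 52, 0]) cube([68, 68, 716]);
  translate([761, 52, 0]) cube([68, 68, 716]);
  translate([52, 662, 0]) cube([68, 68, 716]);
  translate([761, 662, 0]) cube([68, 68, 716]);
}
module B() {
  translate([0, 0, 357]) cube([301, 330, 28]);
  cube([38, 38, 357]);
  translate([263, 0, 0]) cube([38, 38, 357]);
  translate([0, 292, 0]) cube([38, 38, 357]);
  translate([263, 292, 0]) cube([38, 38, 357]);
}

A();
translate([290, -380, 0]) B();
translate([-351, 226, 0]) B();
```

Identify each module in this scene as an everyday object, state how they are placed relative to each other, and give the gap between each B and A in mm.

Each stool's nearest face is 50 mm from the table's bounding box.

A is a table. B is a stool. Two stools sit around the table at the −y, −x sides. The gap between each stool and the table is 50 mm.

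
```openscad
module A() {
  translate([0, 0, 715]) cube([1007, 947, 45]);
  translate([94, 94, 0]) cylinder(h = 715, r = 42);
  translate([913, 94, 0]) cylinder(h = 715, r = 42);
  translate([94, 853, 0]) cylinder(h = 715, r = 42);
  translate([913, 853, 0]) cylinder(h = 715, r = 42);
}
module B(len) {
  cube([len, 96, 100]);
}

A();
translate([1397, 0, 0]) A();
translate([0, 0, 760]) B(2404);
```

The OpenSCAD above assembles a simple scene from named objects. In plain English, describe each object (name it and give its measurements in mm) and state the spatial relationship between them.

A is a rectangular dining table. The top is 1007×947×45 mm with its upper surface at z = 760 mm. It stands on four round legs of 84 mm diameter, each leg's bounding box inset 52 mm from the nearest pair of top edges, running from the floor to the underside of the top.

B is a rectangular beam 2404 mm long (x), 96 mm deep (y), 100 mm thick (z).

The beam spans the tops of two tables placed 390 mm apart, resting at z = 760 mm.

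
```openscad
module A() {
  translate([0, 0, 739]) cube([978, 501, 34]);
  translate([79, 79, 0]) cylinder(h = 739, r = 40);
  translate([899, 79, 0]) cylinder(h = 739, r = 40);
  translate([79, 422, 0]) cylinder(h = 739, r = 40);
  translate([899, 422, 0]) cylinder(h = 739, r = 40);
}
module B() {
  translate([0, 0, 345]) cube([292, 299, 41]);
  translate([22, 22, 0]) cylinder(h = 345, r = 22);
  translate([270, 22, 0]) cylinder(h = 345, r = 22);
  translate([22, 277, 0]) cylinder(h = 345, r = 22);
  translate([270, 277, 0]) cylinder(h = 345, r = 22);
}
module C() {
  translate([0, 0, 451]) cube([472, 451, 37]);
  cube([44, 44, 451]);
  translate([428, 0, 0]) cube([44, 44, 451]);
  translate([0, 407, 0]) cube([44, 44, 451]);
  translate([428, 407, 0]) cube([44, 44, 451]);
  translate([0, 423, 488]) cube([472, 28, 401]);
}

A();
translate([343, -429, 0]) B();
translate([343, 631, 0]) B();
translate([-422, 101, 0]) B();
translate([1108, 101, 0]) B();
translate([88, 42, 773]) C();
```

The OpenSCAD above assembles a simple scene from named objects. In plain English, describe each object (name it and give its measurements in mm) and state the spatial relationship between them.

A is a rectangular dining table. The top is 978×501×34 mm with its upper surface at z = 773 mm. It stands on four round legs of 80 mm diameter, each leg's bounding box inset 39 mm from the nearest pair of top edges, running from the floor to the underside of the top.

B is a four-legged stool. The seat is 292×299 mm, 41 mm thick, top at z = 386 mm. It stands on four round legs, each 44 mm in diameter, from z = 0 to the seat underside, each leg's axis is inset half a diameter from the nearest pair of seat edges (so the leg's bounding box is flush with the corner).

C is a chair: 472×451 mm seat, 37 mm thick, top at z = 488 mm, on four 44 mm square corner legs flush with the seat edges. A 28 mm thick backrest slab spans the full seat width, extending 401 mm above the seat top, its back face flush with the seat's +y edge.

Four stools sit around the table at the −y, +y, −x, +x sides. The chair is on top of the table.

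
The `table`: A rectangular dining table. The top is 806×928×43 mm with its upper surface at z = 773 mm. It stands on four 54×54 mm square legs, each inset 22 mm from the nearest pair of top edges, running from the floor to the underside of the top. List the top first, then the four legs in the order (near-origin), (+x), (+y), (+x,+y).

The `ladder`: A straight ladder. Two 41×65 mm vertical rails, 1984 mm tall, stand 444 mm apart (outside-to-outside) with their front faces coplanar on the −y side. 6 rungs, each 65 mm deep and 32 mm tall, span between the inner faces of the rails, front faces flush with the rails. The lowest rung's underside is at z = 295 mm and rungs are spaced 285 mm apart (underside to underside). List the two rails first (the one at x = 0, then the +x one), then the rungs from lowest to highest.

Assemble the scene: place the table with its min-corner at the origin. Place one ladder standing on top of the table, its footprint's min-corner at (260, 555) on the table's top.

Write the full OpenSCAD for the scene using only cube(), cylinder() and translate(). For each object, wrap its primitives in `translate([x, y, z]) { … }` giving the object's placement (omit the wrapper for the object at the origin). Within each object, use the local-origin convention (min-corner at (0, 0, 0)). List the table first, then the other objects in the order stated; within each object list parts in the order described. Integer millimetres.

translate([0, 0, 730]) cube([806, 928, 43]);
translate([22, 22, 0]) cube([54, 54, 730]);
translate([730, 22, 0]) cube([54, 54, 730]);
translate([22, 852, 0]) cube([54, 54, 730]);
translate([730, 852, 0]) cube([54, 54, 730]);
translate([260, 555, 773]) {
  cube([41, 65, 1984]);
  translate([403, 0, 0]) cube([41, 65, 1984]);
  translate([41, 0, 295]) cube([362, 65, 32]);
  translate([41, 0, 580]) cube([362, 65, 32]);
  translate([41, 0, 865]) cube([362, 65, 32]);
  translate([41, 0, 1150]) cube([362, 65, 32]);
  translate([41, 0, 1435]) cube([362, 65, 32]);
  translate([41, 0, 1720]) cube([362, 65, 32]);
}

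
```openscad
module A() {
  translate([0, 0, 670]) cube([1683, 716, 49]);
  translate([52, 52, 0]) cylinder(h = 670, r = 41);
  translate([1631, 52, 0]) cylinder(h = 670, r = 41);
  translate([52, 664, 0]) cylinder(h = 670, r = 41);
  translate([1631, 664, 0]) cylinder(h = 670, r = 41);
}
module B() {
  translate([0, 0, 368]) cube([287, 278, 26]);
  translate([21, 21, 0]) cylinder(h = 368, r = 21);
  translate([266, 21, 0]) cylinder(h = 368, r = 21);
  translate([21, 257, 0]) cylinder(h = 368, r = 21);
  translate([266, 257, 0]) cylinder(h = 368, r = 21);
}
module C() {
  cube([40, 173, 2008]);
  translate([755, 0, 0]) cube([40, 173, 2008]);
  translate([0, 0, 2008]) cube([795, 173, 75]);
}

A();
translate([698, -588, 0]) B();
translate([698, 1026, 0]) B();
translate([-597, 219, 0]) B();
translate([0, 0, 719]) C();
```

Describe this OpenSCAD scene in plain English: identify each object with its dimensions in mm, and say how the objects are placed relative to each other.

A is a table: top 1683 mm (x) × 716 mm (y), 49 mm thick, upper face at z = 719 mm, on four round legs of 82 mm diameter, each leg's bounding box inset 11 mm from the nearest pair of top edges, running from z = 0 to the bottom of the top.

B is a four-legged stool. The seat is 287×278 mm, 26 mm thick, top at z = 394 mm. It stands on four round legs, each 42 mm in diameter, from z = 0 to the seat underside, each leg's axis is inset half a diameter from the nearest pair of seat edges (so the leg's bounding box is flush with the corner).

C is a door frame. The clear opening is 715 mm wide and 2008 mm high. Two 40 mm wide jambs, 173 mm deep, stand either side of the opening from the floor to the top of the opening. A 75 mm thick head sits across the top of both jambs, spanning the full outside width of the frame.

Three stools sit around the table at the −y, +y, −x sides. The door frame is on top of the table.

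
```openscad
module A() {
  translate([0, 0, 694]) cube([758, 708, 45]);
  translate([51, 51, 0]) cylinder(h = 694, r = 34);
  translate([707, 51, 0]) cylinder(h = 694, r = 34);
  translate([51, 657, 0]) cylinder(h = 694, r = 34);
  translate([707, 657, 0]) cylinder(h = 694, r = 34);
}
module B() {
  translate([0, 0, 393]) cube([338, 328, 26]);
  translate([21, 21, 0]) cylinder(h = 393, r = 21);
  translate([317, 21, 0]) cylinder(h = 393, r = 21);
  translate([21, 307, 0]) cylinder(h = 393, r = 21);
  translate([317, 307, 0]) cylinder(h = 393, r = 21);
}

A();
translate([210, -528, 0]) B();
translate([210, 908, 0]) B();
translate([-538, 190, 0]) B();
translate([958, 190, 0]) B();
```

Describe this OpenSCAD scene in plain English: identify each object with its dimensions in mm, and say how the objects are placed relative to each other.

A is a table: top 758 mm (x) × 708 mm (y), 45 mm thick, upper face at z = 739 mm, on four round legs of 68 mm diameter, each leg's bounding box inset 17 mm from the nearest pair of top edges, running from z = 0 to the bottom of the top.

B is a four-legged stool. The seat is 338×328 mm, 26 mm thick, top at z = 419 mm. It stands on four round legs, each 42 mm in diameter, from z = 0 to the seat underside, each leg's axis is inset half a diameter from the nearest pair of seat edges (so the leg's bounding box is flush with the corner).

Four stools sit around the table at the −y, +y, −x, +x sides.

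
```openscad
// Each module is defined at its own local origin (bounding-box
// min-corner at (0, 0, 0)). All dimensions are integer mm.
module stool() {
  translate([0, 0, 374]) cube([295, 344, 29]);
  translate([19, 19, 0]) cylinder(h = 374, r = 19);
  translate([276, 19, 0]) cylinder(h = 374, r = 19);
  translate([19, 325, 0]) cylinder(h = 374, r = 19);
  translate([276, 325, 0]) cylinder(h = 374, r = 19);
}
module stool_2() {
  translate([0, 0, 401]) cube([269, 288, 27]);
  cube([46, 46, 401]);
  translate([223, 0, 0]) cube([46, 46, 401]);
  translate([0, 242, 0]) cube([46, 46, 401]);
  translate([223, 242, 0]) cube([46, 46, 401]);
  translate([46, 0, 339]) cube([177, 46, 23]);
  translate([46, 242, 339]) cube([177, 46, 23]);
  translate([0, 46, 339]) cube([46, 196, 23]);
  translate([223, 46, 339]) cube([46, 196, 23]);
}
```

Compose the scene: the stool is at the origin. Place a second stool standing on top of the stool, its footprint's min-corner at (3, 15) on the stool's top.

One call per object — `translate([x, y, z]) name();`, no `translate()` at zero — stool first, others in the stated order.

stool();
translate([3, 15, 403]) stool_2();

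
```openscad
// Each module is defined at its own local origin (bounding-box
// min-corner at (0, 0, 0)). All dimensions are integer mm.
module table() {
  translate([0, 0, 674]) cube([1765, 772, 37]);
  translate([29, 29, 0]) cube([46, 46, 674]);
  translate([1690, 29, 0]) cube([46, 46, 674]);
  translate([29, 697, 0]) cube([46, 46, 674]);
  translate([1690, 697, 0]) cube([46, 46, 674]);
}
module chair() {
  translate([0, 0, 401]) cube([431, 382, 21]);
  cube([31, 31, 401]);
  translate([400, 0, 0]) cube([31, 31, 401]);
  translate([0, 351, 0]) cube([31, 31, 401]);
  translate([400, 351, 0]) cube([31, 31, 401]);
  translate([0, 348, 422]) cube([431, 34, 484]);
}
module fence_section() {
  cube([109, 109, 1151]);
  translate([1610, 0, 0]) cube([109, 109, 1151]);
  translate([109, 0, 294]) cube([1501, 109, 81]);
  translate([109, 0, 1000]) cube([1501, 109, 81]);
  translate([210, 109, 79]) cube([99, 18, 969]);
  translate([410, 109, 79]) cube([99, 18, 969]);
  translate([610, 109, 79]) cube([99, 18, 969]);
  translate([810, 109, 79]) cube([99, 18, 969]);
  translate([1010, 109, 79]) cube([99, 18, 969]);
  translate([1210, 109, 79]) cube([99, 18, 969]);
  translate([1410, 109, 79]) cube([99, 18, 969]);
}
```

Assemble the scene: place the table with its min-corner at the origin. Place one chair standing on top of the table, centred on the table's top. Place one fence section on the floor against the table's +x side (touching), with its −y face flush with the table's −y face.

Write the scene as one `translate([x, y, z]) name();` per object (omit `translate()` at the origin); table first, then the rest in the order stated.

table();
translate([667, 195, 711]) chair();
translate([1765, 0, 0]) fence_section();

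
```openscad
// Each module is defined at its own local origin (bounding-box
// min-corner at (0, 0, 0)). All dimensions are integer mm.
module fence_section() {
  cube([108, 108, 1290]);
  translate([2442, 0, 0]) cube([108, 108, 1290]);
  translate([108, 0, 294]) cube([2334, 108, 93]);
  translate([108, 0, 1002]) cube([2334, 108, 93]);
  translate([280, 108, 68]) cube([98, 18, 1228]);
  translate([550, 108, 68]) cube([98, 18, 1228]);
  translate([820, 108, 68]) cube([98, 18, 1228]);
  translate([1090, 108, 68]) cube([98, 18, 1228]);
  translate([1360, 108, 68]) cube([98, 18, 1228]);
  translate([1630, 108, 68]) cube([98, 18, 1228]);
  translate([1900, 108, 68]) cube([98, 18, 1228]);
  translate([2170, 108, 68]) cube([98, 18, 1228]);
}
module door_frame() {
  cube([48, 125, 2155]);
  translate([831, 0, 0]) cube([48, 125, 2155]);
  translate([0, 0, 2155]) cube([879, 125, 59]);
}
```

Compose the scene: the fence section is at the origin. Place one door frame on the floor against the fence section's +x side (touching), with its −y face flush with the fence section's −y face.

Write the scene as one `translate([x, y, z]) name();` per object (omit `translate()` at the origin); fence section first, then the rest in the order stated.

fence_section();
translate([2550, 0, 0]) door_frame();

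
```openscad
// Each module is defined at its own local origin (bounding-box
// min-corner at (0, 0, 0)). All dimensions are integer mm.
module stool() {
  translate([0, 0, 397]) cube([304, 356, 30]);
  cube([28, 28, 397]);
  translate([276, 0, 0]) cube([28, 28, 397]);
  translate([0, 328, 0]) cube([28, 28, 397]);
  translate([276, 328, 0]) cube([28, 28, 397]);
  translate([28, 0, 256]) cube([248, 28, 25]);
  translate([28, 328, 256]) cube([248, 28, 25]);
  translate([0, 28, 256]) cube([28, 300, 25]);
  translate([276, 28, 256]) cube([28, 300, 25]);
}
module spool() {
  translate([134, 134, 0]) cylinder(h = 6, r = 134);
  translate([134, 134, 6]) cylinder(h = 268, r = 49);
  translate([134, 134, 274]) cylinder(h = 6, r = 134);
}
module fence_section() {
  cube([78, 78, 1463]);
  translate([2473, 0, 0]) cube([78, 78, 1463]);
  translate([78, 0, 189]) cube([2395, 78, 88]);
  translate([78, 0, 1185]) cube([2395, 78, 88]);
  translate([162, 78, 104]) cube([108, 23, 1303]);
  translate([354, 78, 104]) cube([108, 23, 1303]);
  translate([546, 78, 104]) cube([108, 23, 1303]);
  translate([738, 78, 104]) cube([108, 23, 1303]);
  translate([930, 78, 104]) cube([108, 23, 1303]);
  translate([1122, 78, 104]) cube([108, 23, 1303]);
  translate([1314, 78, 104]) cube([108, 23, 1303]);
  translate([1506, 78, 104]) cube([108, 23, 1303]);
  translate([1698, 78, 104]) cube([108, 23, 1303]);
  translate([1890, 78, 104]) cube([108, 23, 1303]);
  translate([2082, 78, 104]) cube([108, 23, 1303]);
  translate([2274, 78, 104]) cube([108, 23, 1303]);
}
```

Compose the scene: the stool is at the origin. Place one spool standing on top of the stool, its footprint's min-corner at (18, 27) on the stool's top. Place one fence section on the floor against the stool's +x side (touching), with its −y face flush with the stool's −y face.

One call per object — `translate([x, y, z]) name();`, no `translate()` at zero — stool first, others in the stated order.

stool();
translate([18, 27, 427]) spool();
translate([304, 0, 0]) fence_section();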